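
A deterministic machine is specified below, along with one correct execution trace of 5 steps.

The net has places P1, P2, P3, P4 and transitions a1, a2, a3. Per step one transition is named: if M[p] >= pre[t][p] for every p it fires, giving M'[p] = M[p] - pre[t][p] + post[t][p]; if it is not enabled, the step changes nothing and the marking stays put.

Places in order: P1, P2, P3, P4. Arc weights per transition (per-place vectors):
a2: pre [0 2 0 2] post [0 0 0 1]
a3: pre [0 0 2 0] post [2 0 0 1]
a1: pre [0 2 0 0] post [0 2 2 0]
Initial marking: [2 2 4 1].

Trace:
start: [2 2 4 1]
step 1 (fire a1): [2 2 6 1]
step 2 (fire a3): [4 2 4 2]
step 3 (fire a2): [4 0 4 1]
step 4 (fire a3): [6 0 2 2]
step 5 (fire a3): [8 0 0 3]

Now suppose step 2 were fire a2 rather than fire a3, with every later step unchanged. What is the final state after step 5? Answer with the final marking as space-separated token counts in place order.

6 2 2 3

(re-executing from step 2 with the substitution; state before step 2: [2 2 6 1])
step 2 (fire a2): [2 2 6 1]
step 3 (fire a2): [2 2 6 1]
step 4 (fire a3): [4 2 4 2]
step 5 (fire a3): [6 2 2 3]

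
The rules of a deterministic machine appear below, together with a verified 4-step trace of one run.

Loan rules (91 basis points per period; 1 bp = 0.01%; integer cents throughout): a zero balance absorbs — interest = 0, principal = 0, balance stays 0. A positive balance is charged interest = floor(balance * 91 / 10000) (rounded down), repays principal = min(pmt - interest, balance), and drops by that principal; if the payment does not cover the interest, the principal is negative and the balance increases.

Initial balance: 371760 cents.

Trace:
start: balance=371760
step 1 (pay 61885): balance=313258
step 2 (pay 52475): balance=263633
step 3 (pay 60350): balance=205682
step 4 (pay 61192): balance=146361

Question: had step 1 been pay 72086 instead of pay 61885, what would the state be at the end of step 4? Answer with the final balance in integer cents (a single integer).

135879

(re-executing from step 1 with the substitution; state before step 1: balance=371760)
step 1 (pay 72086): balance=303057
step 2 (pay 52475): balance=253339
step 3 (pay 60350): balance=195294
step 4 (pay 61192): balance=135879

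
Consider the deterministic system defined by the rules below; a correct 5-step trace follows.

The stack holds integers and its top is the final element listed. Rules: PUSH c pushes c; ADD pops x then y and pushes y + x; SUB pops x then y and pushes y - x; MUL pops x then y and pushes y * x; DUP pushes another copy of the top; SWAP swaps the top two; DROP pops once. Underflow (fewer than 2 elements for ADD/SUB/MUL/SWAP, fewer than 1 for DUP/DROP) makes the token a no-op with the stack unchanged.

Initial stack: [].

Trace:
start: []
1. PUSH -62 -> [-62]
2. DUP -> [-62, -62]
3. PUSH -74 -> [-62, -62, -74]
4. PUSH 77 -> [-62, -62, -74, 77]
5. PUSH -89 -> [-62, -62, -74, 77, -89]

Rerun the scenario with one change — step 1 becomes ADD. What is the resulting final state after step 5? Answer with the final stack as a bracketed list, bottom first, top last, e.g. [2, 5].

[-74, 77, -89]

(re-executing from step 1 with the substitution; state before step 1: [])
1. ADD -> []
2. DUP -> []
3. PUSH -74 -> [-74]
4. PUSH 77 -> [-74, 77]
5. PUSH -89 -> [-74, 77, -89]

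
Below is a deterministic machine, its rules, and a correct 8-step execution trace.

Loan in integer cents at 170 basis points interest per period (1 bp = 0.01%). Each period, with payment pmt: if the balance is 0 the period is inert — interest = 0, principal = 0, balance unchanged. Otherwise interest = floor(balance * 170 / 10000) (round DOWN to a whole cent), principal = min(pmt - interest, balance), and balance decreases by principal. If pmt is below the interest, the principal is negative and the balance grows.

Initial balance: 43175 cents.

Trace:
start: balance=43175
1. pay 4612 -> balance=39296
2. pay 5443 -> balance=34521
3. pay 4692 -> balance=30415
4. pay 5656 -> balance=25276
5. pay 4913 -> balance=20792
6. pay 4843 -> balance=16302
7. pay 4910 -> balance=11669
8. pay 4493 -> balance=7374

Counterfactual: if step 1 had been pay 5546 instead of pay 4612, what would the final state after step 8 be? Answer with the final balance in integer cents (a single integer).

6321

(re-executing from step 1 with the substitution; state before step 1: balance=43175)
1. pay 5546 -> balance=38362
2. pay 5443 -> balance=33571
3. pay 4692 -> balance=29449
4. pay 5656 -> balance=24293
5. pay 4913 -> balance=19792
6. pay 4843 -> balance=15285
7. pay 4910 -> balance=10634
8. pay 4493 -> balance=6321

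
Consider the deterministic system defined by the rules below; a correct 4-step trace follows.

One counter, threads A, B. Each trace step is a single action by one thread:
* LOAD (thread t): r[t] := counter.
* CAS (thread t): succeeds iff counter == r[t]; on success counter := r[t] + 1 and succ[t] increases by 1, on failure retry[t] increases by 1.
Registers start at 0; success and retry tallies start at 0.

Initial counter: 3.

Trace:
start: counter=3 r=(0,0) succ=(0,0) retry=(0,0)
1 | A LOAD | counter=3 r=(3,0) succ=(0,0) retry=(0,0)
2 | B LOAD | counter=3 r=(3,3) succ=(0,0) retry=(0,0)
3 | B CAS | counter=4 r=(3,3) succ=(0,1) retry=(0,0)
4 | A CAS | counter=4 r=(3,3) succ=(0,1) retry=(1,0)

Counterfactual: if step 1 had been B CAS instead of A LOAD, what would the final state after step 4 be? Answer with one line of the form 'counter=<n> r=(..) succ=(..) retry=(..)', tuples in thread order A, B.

(re-executing from step 1 with the substitution; state before step 1: counter=3 r=(0,0) succ=(0,0) retry=(0,0))
1 | B CAS | counter=3 r=(0,0) succ=(0,0) retry=(0,1)
2 | B LOAD | counter=3 r=(0,3) succ=(0,0) retry=(0,1)
3 | B CAS | counter=4 r=(0,3) succ=(0,1) retry=(0,1)
4 | A CAS | counter=4 r=(0,3) succ=(0,1) retry=(1,1)

counter=4 r=(0,3) succ=(0,1) retry=(1,1)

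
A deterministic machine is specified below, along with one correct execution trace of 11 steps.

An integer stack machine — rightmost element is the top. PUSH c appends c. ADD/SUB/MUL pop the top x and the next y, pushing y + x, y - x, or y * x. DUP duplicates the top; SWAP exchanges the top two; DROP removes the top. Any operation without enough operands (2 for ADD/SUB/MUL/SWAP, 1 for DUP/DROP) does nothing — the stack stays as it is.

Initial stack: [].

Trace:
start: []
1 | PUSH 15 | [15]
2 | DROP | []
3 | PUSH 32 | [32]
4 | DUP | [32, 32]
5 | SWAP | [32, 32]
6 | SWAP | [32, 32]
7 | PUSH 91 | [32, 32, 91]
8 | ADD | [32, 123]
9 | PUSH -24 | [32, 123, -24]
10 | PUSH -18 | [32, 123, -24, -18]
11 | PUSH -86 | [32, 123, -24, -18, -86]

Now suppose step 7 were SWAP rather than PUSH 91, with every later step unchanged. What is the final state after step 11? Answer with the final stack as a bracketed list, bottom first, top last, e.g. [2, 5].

[64, -24, -18, -86]

(re-executing from step 7 with the substitution; state before step 7: [32, 32])
7 | SWAP | [32, 32]
8 | ADD | [64]
9 | PUSH -24 | [64, -24]
10 | PUSH -18 | [64, -24, -18]
11 | PUSH -86 | [64, -24, -18, -86]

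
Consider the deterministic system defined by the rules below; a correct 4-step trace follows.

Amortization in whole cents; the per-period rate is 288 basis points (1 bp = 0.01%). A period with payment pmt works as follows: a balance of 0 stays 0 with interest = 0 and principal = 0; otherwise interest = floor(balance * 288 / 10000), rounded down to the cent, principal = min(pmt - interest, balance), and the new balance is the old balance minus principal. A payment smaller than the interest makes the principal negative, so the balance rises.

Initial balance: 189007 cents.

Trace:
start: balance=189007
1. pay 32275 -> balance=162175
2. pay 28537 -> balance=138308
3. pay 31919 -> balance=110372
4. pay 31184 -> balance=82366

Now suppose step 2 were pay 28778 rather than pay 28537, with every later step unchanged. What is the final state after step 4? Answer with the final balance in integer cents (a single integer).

82111

(re-executing from step 2 with the substitution; state before step 2: balance=162175)
2. pay 28778 -> balance=138067
3. pay 31919 -> balance=110124
4. pay 31184 -> balance=82111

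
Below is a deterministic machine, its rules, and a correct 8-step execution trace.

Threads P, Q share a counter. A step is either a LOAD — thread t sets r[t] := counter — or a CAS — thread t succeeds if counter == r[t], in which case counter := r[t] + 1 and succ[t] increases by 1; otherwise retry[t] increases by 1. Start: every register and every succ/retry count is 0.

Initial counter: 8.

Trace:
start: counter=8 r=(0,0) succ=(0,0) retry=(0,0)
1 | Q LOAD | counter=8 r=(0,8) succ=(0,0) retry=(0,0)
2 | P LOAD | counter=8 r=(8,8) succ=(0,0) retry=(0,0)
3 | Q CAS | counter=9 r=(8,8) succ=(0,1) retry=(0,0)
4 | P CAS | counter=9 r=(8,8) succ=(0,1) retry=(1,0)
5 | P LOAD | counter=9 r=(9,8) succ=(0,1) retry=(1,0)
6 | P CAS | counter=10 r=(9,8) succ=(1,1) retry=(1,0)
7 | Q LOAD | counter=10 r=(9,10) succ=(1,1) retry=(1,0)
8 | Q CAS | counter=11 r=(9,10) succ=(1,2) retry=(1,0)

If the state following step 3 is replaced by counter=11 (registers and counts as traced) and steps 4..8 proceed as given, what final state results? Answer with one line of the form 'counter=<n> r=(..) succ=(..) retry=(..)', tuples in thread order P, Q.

counter=13 r=(11,12) succ=(1,2) retry=(1,0)

state after step 3 := counter=11 r=(8,8) succ=(0,1) retry=(0,0)
4 | P CAS | counter=11 r=(8,8) succ=(0,1) retry=(1,0)
5 | P LOAD | counter=11 r=(11,8) succ=(0,1) retry=(1,0)
6 | P CAS | counter=12 r=(11,8) succ=(1,1) retry=(1,0)
7 | Q LOAD | counter=12 r=(11,12) succ=(1,1) retry=(1,0)
8 | Q CAS | counter=13 r=(11,12) succ=(1,2) retry=(1,0)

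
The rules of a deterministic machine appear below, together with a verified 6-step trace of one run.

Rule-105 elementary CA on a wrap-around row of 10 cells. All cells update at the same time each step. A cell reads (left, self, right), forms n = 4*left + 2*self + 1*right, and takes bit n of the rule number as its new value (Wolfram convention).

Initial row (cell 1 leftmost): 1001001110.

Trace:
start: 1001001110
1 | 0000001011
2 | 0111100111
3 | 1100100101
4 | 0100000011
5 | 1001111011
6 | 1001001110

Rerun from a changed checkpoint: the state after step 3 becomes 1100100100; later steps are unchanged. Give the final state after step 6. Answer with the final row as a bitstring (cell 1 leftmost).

1111000011

state after step 3 := 1100100100
4 | 1100000000
5 | 1101111110
6 | 1111000011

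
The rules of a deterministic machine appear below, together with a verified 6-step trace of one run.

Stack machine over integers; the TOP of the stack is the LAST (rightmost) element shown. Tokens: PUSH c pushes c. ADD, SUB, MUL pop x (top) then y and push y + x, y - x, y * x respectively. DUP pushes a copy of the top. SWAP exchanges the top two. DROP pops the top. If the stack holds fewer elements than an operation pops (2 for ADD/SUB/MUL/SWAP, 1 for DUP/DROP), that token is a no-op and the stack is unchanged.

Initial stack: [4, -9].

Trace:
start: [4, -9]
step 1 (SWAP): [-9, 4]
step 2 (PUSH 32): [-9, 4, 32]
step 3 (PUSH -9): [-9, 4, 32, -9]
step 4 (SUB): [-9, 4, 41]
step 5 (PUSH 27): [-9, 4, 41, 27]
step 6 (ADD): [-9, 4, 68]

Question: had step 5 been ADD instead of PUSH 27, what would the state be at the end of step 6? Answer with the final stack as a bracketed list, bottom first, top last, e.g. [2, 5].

[36]

(re-executing from step 5 with the substitution; state before step 5: [-9, 4, 41])
step 5 (ADD): [-9, 45]
step 6 (ADD): [36]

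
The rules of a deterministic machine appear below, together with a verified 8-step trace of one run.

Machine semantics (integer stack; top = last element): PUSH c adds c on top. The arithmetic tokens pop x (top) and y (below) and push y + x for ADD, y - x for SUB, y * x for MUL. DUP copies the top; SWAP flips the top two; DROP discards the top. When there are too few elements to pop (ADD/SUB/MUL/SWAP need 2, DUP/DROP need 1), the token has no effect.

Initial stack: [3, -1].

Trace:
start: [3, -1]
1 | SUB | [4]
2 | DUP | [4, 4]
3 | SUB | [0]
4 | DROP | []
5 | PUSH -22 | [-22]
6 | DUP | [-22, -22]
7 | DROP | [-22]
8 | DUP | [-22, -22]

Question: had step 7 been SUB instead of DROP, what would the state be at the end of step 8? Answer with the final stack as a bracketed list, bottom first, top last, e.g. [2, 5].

[0, 0]

(re-executing from step 7 with the substitution; state before step 7: [-22, -22])
7 | SUB | [0]
8 | DUP | [0, 0]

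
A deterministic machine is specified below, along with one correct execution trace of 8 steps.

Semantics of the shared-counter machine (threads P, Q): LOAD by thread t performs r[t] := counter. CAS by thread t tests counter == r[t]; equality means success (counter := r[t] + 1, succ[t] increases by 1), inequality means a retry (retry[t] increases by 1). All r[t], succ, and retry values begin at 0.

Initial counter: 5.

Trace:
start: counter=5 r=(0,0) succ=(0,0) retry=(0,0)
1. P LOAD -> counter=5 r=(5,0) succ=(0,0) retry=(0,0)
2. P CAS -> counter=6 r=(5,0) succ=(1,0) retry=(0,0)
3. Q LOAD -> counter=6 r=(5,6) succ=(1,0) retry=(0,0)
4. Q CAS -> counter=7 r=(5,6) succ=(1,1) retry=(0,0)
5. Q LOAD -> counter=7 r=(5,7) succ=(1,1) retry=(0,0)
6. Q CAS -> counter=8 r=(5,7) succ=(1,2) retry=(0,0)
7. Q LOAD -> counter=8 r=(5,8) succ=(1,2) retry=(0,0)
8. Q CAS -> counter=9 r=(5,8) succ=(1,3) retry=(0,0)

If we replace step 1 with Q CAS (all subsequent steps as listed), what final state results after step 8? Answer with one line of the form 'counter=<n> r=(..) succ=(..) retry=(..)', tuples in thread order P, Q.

(re-executing from step 1 with the substitution; state before step 1: counter=5 r=(0,0) succ=(0,0) retry=(0,0))
1. Q CAS -> counter=5 r=(0,0) succ=(0,0) retry=(0,1)
2. P CAS -> counter=5 r=(0,0) succ=(0,0) retry=(1,1)
3. Q LOAD -> counter=5 r=(0,5) succ=(0,0) retry=(1,1)
4. Q CAS -> counter=6 r=(0,5) succ=(0,1) retry=(1,1)
5. Q LOAD -> counter=6 r=(0,6) succ=(0,1) retry=(1,1)
6. Q CAS -> counter=7 r=(0,6) succ=(0,2) retry=(1,1)
7. Q LOAD -> counter=7 r=(0,7) succ=(0,2) retry=(1,1)
8. Q CAS -> counter=8 r=(0,7) succ=(0,3) retry=(1,1)

counter=8 r=(0,7) succ=(0,3) retry=(1,1)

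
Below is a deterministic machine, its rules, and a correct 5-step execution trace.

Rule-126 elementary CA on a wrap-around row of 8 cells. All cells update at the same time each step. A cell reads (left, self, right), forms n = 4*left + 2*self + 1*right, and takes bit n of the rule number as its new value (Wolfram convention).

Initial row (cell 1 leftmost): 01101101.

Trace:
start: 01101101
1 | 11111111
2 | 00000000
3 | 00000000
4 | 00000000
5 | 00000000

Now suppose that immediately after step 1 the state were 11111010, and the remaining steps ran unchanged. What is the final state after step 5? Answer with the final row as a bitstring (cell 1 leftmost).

00000111

state after step 1 := 11111010
2 | 10001111
3 | 11011000
4 | 11111101
5 | 00000111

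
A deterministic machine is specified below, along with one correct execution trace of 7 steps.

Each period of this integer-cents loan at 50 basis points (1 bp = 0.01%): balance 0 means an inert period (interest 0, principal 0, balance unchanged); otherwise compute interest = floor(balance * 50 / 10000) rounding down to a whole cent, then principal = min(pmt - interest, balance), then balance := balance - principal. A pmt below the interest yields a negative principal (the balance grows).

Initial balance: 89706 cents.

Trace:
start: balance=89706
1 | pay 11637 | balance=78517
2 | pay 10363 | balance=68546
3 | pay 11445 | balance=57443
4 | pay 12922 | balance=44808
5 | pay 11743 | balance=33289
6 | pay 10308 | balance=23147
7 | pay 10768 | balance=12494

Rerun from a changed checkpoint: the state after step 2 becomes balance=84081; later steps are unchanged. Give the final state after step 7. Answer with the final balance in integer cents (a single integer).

28421

state after step 2 := balance=84081
3 | pay 11445 | balance=73056
4 | pay 12922 | balance=60499
5 | pay 11743 | balance=49058
6 | pay 10308 | balance=38995
7 | pay 10768 | balance=28421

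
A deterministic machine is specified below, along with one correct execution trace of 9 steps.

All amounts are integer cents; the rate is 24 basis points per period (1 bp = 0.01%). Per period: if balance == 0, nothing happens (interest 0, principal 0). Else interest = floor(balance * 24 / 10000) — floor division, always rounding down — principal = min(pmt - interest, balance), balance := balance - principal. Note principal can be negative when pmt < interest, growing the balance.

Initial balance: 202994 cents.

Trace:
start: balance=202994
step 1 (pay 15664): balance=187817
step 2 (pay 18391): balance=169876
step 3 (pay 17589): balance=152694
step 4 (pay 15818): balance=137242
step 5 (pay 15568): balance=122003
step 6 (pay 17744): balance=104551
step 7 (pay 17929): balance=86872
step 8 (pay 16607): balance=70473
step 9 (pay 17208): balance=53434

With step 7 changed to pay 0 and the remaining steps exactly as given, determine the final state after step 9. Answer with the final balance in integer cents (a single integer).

71449

(re-executing from step 7 with the substitution; state before step 7: balance=104551)
step 7 (pay 0): balance=104801
step 8 (pay 16607): balance=88445
step 9 (pay 17208): balance=71449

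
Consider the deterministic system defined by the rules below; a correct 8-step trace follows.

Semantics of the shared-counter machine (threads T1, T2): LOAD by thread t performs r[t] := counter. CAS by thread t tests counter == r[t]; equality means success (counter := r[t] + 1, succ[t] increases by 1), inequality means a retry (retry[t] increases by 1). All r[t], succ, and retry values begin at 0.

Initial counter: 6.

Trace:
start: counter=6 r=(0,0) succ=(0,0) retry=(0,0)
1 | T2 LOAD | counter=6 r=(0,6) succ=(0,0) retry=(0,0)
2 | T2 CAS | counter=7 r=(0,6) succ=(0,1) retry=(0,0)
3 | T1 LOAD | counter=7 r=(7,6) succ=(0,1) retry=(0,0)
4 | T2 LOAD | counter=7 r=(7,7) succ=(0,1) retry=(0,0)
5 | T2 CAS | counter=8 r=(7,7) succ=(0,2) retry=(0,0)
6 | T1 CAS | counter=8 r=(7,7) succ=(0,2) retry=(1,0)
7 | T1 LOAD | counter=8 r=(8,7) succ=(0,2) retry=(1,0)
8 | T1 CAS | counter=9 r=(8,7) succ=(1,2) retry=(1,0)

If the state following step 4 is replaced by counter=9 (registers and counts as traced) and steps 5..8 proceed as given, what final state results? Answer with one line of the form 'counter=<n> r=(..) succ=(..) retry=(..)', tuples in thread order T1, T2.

counter=10 r=(9,7) succ=(1,1) retry=(1,1)

state after step 4 := counter=9 r=(7,7) succ=(0,1) retry=(0,0)
5 | T2 CAS | counter=9 r=(7,7) succ=(0,1) retry=(0,1)
6 | T1 CAS | counter=9 r=(7,7) succ=(0,1) retry=(1,1)
7 | T1 LOAD | counter=9 r=(9,7) succ=(0,1) retry=(1,1)
8 | T1 CAS | counter=10 r=(9,7) succ=(1,1) retry=(1,1)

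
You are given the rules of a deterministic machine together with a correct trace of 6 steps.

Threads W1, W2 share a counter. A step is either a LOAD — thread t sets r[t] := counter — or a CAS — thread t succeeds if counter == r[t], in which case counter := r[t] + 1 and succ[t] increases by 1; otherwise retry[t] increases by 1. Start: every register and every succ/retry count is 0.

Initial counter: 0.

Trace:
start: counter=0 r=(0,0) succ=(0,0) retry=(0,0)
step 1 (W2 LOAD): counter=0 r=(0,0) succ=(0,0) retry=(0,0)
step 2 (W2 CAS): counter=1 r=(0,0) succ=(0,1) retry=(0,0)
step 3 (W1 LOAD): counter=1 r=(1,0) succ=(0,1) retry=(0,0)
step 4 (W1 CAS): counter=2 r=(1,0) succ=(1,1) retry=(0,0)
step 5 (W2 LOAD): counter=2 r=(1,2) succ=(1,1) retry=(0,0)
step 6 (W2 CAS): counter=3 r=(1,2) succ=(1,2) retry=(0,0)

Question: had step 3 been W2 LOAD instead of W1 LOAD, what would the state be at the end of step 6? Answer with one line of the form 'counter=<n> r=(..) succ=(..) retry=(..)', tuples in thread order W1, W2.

counter=2 r=(0,1) succ=(0,2) retry=(1,0)

(re-executing from step 3 with the substitution; state before step 3: counter=1 r=(0,0) succ=(0,1) retry=(0,0))
step 3 (W2 LOAD): counter=1 r=(0,1) succ=(0,1) retry=(0,0)
step 4 (W1 CAS): counter=1 r=(0,1) succ=(0,1) retry=(1,0)
step 5 (W2 LOAD): counter=1 r=(0,1) succ=(0,1) retry=(1,0)
step 6 (W2 CAS): counter=2 r=(0,1) succ=(0,2) retry=(1,0)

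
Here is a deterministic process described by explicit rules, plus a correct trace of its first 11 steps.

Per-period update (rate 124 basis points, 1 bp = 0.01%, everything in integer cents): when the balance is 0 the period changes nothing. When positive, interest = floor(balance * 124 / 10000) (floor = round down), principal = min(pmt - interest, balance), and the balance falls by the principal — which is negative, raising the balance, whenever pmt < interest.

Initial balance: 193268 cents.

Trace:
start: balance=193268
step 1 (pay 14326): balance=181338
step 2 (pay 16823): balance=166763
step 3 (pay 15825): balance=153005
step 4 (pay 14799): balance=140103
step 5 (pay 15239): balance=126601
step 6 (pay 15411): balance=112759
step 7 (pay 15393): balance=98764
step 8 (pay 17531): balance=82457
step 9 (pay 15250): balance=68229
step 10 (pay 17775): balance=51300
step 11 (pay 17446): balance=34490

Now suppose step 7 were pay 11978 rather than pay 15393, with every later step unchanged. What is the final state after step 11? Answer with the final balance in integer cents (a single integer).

38078

(re-executing from step 7 with the substitution; state before step 7: balance=112759)
step 7 (pay 11978): balance=102179
step 8 (pay 17531): balance=85915
step 9 (pay 15250): balance=71730
step 10 (pay 17775): balance=54844
step 11 (pay 17446): balance=38078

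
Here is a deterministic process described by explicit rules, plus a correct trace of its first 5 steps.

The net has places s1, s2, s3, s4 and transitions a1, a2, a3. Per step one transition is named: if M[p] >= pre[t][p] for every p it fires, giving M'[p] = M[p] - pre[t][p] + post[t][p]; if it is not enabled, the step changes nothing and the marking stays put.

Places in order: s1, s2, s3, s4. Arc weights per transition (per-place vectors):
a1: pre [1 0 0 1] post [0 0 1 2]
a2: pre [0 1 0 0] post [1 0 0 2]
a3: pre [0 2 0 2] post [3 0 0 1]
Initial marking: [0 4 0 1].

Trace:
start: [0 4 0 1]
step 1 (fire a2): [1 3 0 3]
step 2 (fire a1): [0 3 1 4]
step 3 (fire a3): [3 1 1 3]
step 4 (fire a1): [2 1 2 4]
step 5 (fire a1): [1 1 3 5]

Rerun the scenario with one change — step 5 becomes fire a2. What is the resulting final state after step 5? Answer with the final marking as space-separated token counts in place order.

(re-executing from step 5 with the substitution; state before step 5: [2 1 2 4])
step 5 (fire a2): [3 0 2 6]

3 0 2 6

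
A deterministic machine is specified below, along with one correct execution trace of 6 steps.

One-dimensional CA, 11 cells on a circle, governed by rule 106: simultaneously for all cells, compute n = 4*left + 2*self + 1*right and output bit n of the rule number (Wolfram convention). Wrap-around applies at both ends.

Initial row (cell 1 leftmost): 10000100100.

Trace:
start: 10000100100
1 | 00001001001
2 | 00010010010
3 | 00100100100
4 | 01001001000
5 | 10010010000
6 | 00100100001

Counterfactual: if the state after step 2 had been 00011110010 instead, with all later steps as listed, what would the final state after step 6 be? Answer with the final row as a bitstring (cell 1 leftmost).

state after step 2 := 00011110010
3 | 00110010100
4 | 01110101000
5 | 11011010000
6 | 11111100001

11111100001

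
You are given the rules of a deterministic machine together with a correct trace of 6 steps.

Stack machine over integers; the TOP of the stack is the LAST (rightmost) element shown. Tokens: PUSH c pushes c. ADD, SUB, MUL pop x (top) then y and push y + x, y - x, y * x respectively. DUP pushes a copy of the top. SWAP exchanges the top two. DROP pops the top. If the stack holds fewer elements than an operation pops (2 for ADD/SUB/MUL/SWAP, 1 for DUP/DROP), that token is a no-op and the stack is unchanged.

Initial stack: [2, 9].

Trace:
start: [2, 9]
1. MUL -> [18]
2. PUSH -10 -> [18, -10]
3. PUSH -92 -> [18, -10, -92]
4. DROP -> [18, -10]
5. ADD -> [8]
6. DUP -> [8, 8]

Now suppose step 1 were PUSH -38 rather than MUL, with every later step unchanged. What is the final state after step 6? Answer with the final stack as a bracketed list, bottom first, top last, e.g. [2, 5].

[2, 9, -48, -48]

(re-executing from step 1 with the substitution; state before step 1: [2, 9])
1. PUSH -38 -> [2, 9, -38]
2. PUSH -10 -> [2, 9, -38, -10]
3. PUSH -92 -> [2, 9, -38, -10, -92]
4. DROP -> [2, 9, -38, -10]
5. ADD -> [2, 9, -48]
6. DUP -> [2, 9, -48, -48]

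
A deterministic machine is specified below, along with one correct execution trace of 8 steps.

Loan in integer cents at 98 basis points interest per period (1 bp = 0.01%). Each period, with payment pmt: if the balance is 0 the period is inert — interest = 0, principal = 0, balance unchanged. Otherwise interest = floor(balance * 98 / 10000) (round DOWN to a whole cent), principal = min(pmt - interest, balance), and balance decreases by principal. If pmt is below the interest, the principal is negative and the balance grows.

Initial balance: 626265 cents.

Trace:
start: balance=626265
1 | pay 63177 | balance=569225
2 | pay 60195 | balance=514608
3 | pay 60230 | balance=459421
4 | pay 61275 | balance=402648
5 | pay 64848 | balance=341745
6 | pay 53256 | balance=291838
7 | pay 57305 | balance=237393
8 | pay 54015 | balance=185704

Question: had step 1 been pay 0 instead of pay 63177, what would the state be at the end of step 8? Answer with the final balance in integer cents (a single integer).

253343

(re-executing from step 1 with the substitution; state before step 1: balance=626265)
1 | pay 0 | balance=632402
2 | pay 60195 | balance=578404
3 | pay 60230 | balance=523842
4 | pay 61275 | balance=467700
5 | pay 64848 | balance=407435
6 | pay 53256 | balance=358171
7 | pay 57305 | balance=304376
8 | pay 54015 | balance=253343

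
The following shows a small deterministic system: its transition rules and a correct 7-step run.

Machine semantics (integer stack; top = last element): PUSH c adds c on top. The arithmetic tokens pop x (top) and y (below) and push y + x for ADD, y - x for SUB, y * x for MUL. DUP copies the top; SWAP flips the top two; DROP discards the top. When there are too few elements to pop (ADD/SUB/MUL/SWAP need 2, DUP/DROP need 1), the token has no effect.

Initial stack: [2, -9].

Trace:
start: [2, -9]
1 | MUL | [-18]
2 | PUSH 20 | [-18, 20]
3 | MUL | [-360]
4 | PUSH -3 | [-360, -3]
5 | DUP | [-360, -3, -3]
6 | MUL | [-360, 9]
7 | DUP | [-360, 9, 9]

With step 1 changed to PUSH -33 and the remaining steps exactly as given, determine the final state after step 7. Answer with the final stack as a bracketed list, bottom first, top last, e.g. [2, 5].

[2, -9, -660, 9, 9]

(re-executing from step 1 with the substitution; state before step 1: [2, -9])
1 | PUSH -33 | [2, -9, -33]
2 | PUSH 20 | [2, -9, -33, 20]
3 | MUL | [2, -9, -660]
4 | PUSH -3 | [2, -9, -660, -3]
5 | DUP | [2, -9, -660, -3, -3]
6 | MUL | [2, -9, -660, 9]
7 | DUP | [2, -9, -660, 9, 9]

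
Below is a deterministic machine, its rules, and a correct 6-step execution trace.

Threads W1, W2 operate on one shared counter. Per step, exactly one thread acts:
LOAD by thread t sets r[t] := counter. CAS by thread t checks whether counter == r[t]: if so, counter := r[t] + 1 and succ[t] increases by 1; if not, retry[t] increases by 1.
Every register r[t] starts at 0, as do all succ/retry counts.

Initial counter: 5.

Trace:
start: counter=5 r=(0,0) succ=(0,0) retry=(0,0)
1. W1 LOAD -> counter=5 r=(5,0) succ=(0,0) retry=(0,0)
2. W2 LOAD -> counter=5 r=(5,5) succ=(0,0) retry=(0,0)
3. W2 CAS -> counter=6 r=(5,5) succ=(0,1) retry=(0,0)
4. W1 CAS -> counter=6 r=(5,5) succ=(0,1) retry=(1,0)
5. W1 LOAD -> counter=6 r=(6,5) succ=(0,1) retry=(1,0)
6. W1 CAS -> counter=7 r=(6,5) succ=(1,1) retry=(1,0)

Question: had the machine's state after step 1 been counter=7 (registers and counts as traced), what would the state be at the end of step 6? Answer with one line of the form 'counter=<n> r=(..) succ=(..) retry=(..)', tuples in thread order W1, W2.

counter=9 r=(8,7) succ=(1,1) retry=(1,0)

state after step 1 := counter=7 r=(5,0) succ=(0,0) retry=(0,0)
2. W2 LOAD -> counter=7 r=(5,7) succ=(0,0) retry=(0,0)
3. W2 CAS -> counter=8 r=(5,7) succ=(0,1) retry=(0,0)
4. W1 CAS -> counter=8 r=(5,7) succ=(0,1) retry=(1,0)
5. W1 LOAD -> counter=8 r=(8,7) succ=(0,1) retry=(1,0)
6. W1 CAS -> counter=9 r=(8,7) succ=(1,1) retry=(1,0)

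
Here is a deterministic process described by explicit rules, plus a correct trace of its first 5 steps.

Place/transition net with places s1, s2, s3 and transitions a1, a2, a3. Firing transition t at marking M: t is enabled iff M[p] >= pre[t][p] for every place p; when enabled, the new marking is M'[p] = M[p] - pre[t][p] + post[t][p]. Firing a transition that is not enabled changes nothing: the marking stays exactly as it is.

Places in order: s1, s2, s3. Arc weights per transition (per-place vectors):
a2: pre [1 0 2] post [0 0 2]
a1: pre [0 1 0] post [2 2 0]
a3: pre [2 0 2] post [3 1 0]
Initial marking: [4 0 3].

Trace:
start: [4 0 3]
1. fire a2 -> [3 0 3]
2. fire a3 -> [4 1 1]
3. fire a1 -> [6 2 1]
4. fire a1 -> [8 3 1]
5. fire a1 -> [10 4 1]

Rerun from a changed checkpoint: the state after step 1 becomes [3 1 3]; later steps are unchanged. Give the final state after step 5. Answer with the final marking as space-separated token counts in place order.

10 5 1

state after step 1 := [3 1 3]
2. fire a3 -> [4 2 1]
3. fire a1 -> [6 3 1]
4. fire a1 -> [8 4 1]
5. fire a1 -> [10 5 1]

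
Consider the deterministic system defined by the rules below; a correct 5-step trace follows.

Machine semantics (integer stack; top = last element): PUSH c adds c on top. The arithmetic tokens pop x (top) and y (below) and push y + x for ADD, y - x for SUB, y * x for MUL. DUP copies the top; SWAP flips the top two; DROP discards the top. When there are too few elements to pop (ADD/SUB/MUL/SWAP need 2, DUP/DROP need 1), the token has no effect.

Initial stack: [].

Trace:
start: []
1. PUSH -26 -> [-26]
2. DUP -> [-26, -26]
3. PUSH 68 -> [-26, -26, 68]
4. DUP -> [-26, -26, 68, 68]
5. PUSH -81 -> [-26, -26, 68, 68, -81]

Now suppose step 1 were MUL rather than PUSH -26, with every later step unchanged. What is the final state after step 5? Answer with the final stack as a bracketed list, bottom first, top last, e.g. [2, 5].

(re-executing from step 1 with the substitution; state before step 1: [])
1. MUL -> []
2. DUP -> []
3. PUSH 68 -> [68]
4. DUP -> [68, 68]
5. PUSH -81 -> [68, 68, -81]

[68, 68, -81]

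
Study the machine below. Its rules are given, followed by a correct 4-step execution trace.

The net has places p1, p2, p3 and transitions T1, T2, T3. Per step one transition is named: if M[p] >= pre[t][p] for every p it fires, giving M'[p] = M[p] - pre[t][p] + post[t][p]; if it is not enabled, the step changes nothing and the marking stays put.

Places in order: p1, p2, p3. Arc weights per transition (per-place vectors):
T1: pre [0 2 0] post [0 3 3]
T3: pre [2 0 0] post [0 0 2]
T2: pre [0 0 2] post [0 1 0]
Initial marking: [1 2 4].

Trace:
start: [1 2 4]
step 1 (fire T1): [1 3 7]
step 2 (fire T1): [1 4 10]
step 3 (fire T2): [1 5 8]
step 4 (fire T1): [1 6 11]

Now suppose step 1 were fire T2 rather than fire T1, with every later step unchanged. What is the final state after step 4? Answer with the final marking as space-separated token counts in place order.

(re-executing from step 1 with the substitution; state before step 1: [1 2 4])
step 1 (fire T2): [1 3 2]
step 2 (fire T1): [1 4 5]
step 3 (fire T2): [1 5 3]
step 4 (fire T1): [1 6 6]

1 6 6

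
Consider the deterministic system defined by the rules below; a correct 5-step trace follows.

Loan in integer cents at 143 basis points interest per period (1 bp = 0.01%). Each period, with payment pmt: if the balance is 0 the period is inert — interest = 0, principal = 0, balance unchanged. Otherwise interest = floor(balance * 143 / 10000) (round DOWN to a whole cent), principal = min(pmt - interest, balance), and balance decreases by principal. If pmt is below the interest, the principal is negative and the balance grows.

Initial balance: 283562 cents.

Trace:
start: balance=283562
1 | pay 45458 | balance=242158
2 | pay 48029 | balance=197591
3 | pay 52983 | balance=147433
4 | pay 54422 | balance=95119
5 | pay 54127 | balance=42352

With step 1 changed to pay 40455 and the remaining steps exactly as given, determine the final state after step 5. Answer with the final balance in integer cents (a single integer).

47647

(re-executing from step 1 with the substitution; state before step 1: balance=283562)
1 | pay 40455 | balance=247161
2 | pay 48029 | balance=202666
3 | pay 52983 | balance=152581
4 | pay 54422 | balance=100340
5 | pay 54127 | balance=47647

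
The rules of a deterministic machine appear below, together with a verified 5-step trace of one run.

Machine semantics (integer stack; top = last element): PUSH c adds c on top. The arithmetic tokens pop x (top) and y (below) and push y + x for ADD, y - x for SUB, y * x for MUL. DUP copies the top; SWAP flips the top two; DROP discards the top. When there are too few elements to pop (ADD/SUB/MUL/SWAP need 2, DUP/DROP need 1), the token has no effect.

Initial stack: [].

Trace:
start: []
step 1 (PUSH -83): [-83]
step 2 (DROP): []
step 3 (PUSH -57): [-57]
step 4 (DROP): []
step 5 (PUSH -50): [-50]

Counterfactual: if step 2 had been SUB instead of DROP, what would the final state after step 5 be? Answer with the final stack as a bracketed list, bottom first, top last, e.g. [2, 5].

[-83, -50]

(re-executing from step 2 with the substitution; state before step 2: [-83])
step 2 (SUB): [-83]
step 3 (PUSH -57): [-83, -57]
step 4 (DROP): [-83]
step 5 (PUSH -50): [-83, -50]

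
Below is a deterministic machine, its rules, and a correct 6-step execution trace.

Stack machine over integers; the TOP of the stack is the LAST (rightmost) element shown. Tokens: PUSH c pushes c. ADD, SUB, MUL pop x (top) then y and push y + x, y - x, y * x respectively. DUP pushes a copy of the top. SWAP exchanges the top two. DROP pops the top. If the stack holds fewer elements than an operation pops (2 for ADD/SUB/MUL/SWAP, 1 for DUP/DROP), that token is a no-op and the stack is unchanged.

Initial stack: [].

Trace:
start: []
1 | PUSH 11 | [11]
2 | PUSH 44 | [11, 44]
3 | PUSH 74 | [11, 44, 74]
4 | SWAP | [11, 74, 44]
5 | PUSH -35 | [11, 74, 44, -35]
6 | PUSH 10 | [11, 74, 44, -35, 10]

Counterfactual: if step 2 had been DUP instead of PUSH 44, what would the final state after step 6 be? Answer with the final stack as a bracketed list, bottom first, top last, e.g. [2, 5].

[11, 74, 11, -35, 10]

(re-executing from step 2 with the substitution; state before step 2: [11])
2 | DUP | [11, 11]
3 | PUSH 74 | [11, 11, 74]
4 | SWAP | [11, 74, 11]
5 | PUSH -35 | [11, 74, 11, -35]
6 | PUSH 10 | [11, 74, 11, -35, 10]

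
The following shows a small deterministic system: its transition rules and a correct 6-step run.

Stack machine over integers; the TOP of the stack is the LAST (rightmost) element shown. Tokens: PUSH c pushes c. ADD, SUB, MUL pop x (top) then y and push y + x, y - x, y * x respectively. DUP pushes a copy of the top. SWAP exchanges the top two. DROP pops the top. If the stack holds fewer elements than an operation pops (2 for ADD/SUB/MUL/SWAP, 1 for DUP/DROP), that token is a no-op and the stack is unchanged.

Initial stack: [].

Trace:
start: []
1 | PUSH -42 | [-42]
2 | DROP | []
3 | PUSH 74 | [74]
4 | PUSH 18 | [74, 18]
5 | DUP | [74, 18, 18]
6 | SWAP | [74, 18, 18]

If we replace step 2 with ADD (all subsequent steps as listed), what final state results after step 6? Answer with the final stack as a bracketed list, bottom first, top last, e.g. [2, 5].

[-42, 74, 18, 18]

(re-executing from step 2 with the substitution; state before step 2: [-42])
2 | ADD | [-42]
3 | PUSH 74 | [-42, 74]
4 | PUSH 18 | [-42, 74, 18]
5 | DUP | [-42, 74, 18, 18]
6 | SWAP | [-42, 74, 18, 18]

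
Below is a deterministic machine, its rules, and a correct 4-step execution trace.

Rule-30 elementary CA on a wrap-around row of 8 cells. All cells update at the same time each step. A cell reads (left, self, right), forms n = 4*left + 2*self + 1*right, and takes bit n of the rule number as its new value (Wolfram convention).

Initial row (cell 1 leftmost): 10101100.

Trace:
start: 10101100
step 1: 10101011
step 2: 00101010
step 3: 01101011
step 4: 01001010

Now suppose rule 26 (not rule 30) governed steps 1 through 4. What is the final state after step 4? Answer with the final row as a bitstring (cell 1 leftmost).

(re-executing steps 1..4 under rule 26; state before step 1: 10101100)
step 1: 00001011
step 2: 10010010
step 3: 01101100
step 4: 11001010

11001010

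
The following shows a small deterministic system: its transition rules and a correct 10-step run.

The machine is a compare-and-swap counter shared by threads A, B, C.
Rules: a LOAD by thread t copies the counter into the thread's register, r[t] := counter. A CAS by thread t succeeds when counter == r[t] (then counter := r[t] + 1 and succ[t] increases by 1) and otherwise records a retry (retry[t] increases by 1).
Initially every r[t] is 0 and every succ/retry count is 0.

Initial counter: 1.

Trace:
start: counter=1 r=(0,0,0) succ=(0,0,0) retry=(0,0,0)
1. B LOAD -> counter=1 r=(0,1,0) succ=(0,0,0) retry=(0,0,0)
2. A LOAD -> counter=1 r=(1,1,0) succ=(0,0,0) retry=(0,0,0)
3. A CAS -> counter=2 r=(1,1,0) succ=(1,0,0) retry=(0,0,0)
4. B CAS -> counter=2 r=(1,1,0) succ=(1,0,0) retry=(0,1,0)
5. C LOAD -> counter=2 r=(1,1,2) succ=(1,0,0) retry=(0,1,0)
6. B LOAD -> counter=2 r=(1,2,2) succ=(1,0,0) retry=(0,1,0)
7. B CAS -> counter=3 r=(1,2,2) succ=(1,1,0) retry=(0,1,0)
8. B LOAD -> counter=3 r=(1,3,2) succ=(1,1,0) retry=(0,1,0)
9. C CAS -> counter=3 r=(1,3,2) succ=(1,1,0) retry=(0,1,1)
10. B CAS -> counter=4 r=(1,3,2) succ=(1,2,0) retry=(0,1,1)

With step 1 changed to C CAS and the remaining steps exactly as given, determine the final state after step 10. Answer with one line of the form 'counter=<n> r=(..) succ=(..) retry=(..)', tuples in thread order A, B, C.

counter=4 r=(1,3,2) succ=(1,2,0) retry=(0,1,2)

(re-executing from step 1 with the substitution; state before step 1: counter=1 r=(0,0,0) succ=(0,0,0) retry=(0,0,0))
1. C CAS -> counter=1 r=(0,0,0) succ=(0,0,0) retry=(0,0,1)
2. A LOAD -> counter=1 r=(1,0,0) succ=(0,0,0) retry=(0,0,1)
3. A CAS -> counter=2 r=(1,0,0) succ=(1,0,0) retry=(0,0,1)
4. B CAS -> counter=2 r=(1,0,0) succ=(1,0,0) retry=(0,1,1)
5. C LOAD -> counter=2 r=(1,0,2) succ=(1,0,0) retry=(0,1,1)
6. B LOAD -> counter=2 r=(1,2,2) succ=(1,0,0) retry=(0,1,1)
7. B CAS -> counter=3 r=(1,2,2) succ=(1,1,0) retry=(0,1,1)
8. B LOAD -> counter=3 r=(1,3,2) succ=(1,1,0) retry=(0,1,1)
9. C CAS -> counter=3 r=(1,3,2) succ=(1,1,0) retry=(0,1,2)
10. B CAS -> counter=4 r=(1,3,2) succ=(1,2,0) retry=(0,1,2)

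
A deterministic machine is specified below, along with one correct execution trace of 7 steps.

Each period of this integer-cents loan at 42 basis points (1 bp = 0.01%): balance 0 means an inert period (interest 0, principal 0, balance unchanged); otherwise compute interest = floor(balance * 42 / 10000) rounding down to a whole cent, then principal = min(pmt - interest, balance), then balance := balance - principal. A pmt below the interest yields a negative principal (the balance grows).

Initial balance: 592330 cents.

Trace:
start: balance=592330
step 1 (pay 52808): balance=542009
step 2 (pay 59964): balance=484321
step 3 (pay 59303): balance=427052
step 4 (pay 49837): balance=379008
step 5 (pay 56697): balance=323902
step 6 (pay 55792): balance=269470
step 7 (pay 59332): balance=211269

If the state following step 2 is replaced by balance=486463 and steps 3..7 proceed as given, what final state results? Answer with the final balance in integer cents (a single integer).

213456

state after step 2 := balance=486463
step 3 (pay 59303): balance=429203
step 4 (pay 49837): balance=381168
step 5 (pay 56697): balance=326071
step 6 (pay 55792): balance=271648
step 7 (pay 59332): balance=213456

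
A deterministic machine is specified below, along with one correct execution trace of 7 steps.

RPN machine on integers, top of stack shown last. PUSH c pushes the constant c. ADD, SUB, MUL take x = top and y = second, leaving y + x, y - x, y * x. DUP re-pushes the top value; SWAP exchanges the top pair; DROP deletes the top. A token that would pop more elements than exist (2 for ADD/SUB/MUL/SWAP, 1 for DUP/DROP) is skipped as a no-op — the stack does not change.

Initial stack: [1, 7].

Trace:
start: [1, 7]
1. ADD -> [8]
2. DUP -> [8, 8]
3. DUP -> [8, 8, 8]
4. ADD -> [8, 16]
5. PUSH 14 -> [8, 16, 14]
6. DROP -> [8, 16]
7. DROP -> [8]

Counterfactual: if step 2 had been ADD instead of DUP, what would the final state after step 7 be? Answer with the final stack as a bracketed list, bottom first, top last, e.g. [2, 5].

[]

(re-executing from step 2 with the substitution; state before step 2: [8])
2. ADD -> [8]
3. DUP -> [8, 8]
4. ADD -> [16]
5. PUSH 14 -> [16, 14]
6. DROP -> [16]
7. DROP -> []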